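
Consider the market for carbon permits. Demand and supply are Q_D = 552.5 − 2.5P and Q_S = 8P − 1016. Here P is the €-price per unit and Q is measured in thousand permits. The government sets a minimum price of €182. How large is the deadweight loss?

€1745.63 thousand

In inverse form: demand P = 221 − 0.4Q, supply P = 127 + 0.125Q.
Competitive equilibrium: 221 − 0.4Q = 127 + 0.125Q → Q* = 179.0476, P* = 149.381.
At the floor P = 182, quantity demanded = (221 − 182)/0.4 = 97.5.
Sellers' marginal cost at Q' = 97.5: 127 + 0.125·97.5 = 139.1875.
ΔQ = 179.0476 − 97.5 = 81.5476; wedge = 182 − 139.1875 = 42.8125.
The triangle = ½ × 81.5476 × 42.8125 = €1745.63 thousand.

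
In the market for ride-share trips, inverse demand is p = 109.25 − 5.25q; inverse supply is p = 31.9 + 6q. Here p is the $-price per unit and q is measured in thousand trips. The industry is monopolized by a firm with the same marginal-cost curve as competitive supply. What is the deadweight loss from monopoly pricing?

$26.92 thousand

Competitive equilibrium: 109.25 − 5.25q = 31.9 + 6q → q* = 6.8756, p* = 73.1533.
Marginal revenue: MR = 109.25 − 10.5q. Set MR = MC: 109.25 − 10.5q = 31.9 + 6q → q_m = 4.6879.
Price p_m = 109.25 − 5.25·4.6879 = 84.6385; MC(q_m) = 31.9 + 6·4.6879 = 60.0274.
Competitive q* = 6.8756, so Δq = 2.1877; wedge = 84.6385 − 60.0274 = 24.6111.
Welfare loss = ½ × 2.1877 × 24.6111 = $26.92 thousand.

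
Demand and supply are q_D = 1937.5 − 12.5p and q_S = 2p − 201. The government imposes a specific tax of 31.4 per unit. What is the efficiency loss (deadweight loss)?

849.97

In inverse form: demand p = 155 − 0.08q, supply p = 100.5 + 0.5q.
Competitive equilibrium: 155 − 0.08q = 100.5 + 0.5q → q* = 93.9655, p* = 147.4828.
With the tax, the buyer price exceeds the seller price by 31.4: (155 − 0.08q) − (100.5 + 0.5q) = 31.4 → q' = 39.8276.
Δq = 93.9655 − 39.8276 = 54.1379; the wedge equals the tax, 31.4.
Welfare loss = ½ × 54.1379 × 31.4 = 849.97.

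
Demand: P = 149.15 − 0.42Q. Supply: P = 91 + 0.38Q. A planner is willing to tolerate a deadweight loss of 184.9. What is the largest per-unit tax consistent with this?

Competitive equilibrium: 149.15 − 0.42Q = 91 + 0.38Q → Q* = 72.6875, P* = 118.6213.
A tax t gives ΔQ = t/0.8 and wedge t, so DWL = t²/1.6.
t²/1.6 = 184.9 → t² = 295.84 → t = 17.2.

17.2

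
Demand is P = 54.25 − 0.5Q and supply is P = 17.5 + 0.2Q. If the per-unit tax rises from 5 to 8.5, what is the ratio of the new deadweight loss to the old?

Competitive equilibrium: 54.25 − 0.5Q = 17.5 + 0.2Q → Q* = 52.5, P* = 28.
For a per-unit tax t: ΔQ = t/0.7, so DWL = ½·t·(t/0.7) = t²/1.4.
At t = 5: DWL = 17.857. At t = 8.5: DWL = 51.607.
Ratio = (8.5/5)² = 2.89.

2.89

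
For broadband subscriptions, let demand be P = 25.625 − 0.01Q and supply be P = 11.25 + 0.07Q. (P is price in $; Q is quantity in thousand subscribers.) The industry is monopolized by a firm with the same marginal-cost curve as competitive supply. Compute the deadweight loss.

$15.94 thousand

Competitive equilibrium: 25.625 − 0.01Q = 11.25 + 0.07Q → Q* = 179.6875, P* = 23.8281.
Marginal revenue: MR = 25.625 − 0.02Q. Set MR = MC: 25.625 − 0.02Q = 11.25 + 0.07Q → Q_m = 159.7222.
Price P_m = 25.625 − 0.01·159.7222 = 24.0278; MC(Q_m) = 11.25 + 0.07·159.7222 = 22.4306.
Competitive Q* = 179.6875, so ΔQ = 19.9653; wedge = 24.0278 − 22.4306 = 1.5972.
Welfare loss = ½ × 19.9653 × 1.5972 = $15.94 thousand.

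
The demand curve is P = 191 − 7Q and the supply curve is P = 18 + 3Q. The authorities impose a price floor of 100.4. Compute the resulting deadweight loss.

Competitive equilibrium: 191 − 7Q = 18 + 3Q → Q* = 17.3, P* = 69.9.
At the floor P = 100.4, quantity demanded = (191 − 100.4)/7 = 12.9429.
Sellers' marginal cost at Q' = 12.9429: 18 + 3·12.9429 = 56.8287.
ΔQ = 17.3 − 12.9429 = 4.3571; wedge = 100.4 − 56.8287 = 43.5713.
Welfare loss = ½ × 4.3571 × 43.5713 = 94.92.

94.92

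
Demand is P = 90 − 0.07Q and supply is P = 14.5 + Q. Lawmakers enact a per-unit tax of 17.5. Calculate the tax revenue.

948.60

Competitive equilibrium: 90 − 0.07Q = 14.5 + Q → Q* = 70.5607, P* = 85.0607.
With the tax, the buyer price exceeds the seller price by 17.5: (90 − 0.07Q) − (14.5 + Q) = 17.5 → Q' = 54.2056.
Tax revenue = 17.5 × 54.2056 = 948.60.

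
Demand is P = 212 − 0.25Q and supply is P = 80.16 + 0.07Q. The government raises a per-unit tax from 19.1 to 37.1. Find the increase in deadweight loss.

1580.625

Competitive equilibrium: 212 − 0.25Q = 80.16 + 0.07Q → Q* = 412, P* = 109.
For a per-unit tax t: ΔQ = t/0.32, so DWL = ½·t·(t/0.32) = t²/0.64.
At t = 19.1: DWL = 570.016. At t = 37.1: DWL = 2150.641.
Increase = 2150.641 − 570.016 = 1580.625.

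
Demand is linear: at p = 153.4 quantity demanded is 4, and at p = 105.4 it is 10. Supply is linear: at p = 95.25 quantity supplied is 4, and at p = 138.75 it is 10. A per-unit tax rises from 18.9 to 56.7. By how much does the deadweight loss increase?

Demand slope = (105.4 − 153.4)/(10 − 4) = −8, so p = 185.4 − 8q.
Supply slope = (138.75 − 95.25)/(10 − 4) = 7.25, so p = 66.25 + 7.25q.
Competitive equilibrium: 185.4 − 8q = 66.25 + 7.25q → q* = 7.8131, p* = 122.8951.
For a per-unit tax t: Δq = t/15.25, so DWL = ½·t·(t/15.25) = t²/30.5.
At t = 18.9: DWL = 11.712. At t = 56.7: DWL = 105.406.
Increase = 105.406 − 11.712 = 93.69.

93.69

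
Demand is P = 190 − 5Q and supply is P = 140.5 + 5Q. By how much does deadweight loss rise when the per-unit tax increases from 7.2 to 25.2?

29.16

Competitive equilibrium: 190 − 5Q = 140.5 + 5Q → Q* = 4.95, P* = 165.25.
For a per-unit tax t: ΔQ = t/10, so DWL = ½·t·(t/10) = t²/20.
At t = 7.2: DWL = 2.592. At t = 25.2: DWL = 31.752.
Increase = 31.752 − 2.592 = 29.16.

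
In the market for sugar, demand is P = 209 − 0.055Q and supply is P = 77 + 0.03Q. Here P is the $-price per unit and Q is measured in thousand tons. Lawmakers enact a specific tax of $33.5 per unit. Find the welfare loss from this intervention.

Competitive equilibrium: 209 − 0.055Q = 77 + 0.03Q → Q* = 1552.9412, P* = 123.5882.
With the tax, the buyer price exceeds the seller price by 33.5: (209 − 0.055Q) − (77 + 0.03Q) = 33.5 → Q' = 1158.8235.
ΔQ = 1552.9412 − 1158.8235 = 394.1177; the wedge equals the tax, 33.5.
Deadweight loss = ½ × 394.1177 × 33.5 = $6601.47 thousand.

$6601.47 thousand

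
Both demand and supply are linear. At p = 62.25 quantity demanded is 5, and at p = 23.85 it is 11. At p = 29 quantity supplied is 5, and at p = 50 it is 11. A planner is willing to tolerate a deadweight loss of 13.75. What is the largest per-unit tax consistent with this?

Demand slope = (23.85 − 62.25)/(11 − 5) = −6.4, so p = 94.25 − 6.4q.
Supply slope = (50 − 29)/(11 − 5) = 3.5, so p = 11.5 + 3.5q.
Competitive equilibrium: 94.25 − 6.4q = 11.5 + 3.5q → q* = 8.3586, p* = 40.7551.
A tax t gives Δq = t/9.9 and wedge t, so DWL = t²/19.8.
t²/19.8 = 13.75 → t² = 272.25 → t = 16.5.

16.5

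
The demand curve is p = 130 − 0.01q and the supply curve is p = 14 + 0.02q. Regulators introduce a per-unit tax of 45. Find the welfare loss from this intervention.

Competitive equilibrium: 130 − 0.01q = 14 + 0.02q → q* = 3866.6667, p* = 91.3333.
With the tax, the buyer price exceeds the seller price by 45: (130 − 0.01q) − (14 + 0.02q) = 45 → q' = 2366.6667.
Δq = 3866.6667 − 2366.6667 = 1500; the wedge equals the tax, 45.
Welfare loss = ½ × 1500 × 45 = 33750.

33750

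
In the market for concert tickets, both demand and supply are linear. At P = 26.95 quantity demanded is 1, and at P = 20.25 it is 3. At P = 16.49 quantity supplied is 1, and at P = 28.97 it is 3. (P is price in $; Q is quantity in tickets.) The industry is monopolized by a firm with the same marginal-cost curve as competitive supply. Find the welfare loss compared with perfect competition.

$1.40

Demand slope = (20.25 − 26.95)/(3 − 1) = −3.35, so P = 30.3 − 3.35Q.
Supply slope = (28.97 − 16.49)/(3 − 1) = 6.24, so P = 10.25 + 6.24Q.
Competitive equilibrium: 30.3 − 3.35Q = 10.25 + 6.24Q → Q* = 2.0907, P* = 23.2961.
Marginal revenue: MR = 30.3 − 6.7Q. Set MR = MC: 30.3 − 6.7Q = 10.25 + 6.24Q → Q_m = 1.5495.
Price P_m = 30.3 − 3.35·1.5495 = 25.1092; MC(Q_m) = 10.25 + 6.24·1.5495 = 19.9189.
Competitive Q* = 2.0907, so ΔQ = 0.5412; wedge = 25.1092 − 19.9189 = 5.1903.
DWL = ½ × 0.5412 × 5.1903 = $1.40.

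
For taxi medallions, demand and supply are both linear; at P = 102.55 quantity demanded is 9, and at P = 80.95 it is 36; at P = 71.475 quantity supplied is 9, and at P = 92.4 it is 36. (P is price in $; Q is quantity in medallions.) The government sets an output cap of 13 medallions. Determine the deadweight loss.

$194.86

Demand slope = (80.95 − 102.55)/(36 − 9) = −0.8, so P = 109.75 − 0.8Q.
Supply slope = (92.4 − 71.475)/(36 − 9) = 0.775, so P = 64.5 + 0.775Q.
Competitive equilibrium: 109.75 − 0.8Q = 64.5 + 0.775Q → Q* = 28.7302, P* = 86.7659.
At Q = 13: demand price = 109.75 − 0.8·13 = 99.35; supply price = 64.5 + 0.775·13 = 74.575.
ΔQ = 28.7302 − 13 = 15.7302; wedge = 99.35 − 74.575 = 24.775.
Welfare loss = ½ × 15.7302 × 24.775 = $194.86.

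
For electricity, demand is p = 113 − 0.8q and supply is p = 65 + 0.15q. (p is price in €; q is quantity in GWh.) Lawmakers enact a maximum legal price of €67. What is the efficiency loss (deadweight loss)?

€657.08

Competitive equilibrium: 113 − 0.8q = 65 + 0.15q → q* = 50.5263, p* = 72.5789.
At the ceiling p = 67, quantity supplied = (67 − 65)/0.15 = 13.3333.
Willingness to pay at q' = 13.3333: 113 − 0.8·13.3333 = 102.3334.
Δq = 50.5263 − 13.3333 = 37.193; wedge = 102.3334 − 67 = 35.3334.
The triangle = ½ × 37.193 × 35.3334 = €657.08.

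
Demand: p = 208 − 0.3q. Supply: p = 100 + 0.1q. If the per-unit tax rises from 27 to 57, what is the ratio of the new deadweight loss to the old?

Competitive equilibrium: 208 − 0.3q = 100 + 0.1q → q* = 270, p* = 127.
For a per-unit tax t: Δq = t/0.4, so DWL = ½·t·(t/0.4) = t²/0.8.
At t = 27: DWL = 911.25. At t = 57: DWL = 4061.25.
Ratio = (57/27)² = 4.457.

4.457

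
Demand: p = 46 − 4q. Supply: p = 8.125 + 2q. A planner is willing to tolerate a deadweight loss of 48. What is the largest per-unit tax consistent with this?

Competitive equilibrium: 46 − 4q = 8.125 + 2q → q* = 6.3125, p* = 20.75.
A tax t gives Δq = t/6 and wedge t, so DWL = t²/12.
t²/12 = 48 → t² = 576 → t = 24.

24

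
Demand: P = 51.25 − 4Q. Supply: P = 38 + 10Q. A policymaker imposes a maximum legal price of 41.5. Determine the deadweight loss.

2.49

Competitive equilibrium: 51.25 − 4Q = 38 + 10Q → Q* = 0.9464, P* = 47.4643.
At the ceiling P = 41.5, quantity supplied = (41.5 − 38)/10 = 0.35.
Willingness to pay at Q' = 0.35: 51.25 − 4·0.35 = 49.85.
ΔQ = 0.9464 − 0.35 = 0.5964; wedge = 49.85 − 41.5 = 8.35.
The triangle = ½ × 0.5964 × 8.35 = 2.49.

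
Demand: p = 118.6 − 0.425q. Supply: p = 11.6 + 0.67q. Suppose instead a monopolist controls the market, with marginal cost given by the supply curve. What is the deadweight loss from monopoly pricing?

408.71

Competitive equilibrium: 118.6 − 0.425q = 11.6 + 0.67q → q* = 97.7169, p* = 77.0703.
Marginal revenue: MR = 118.6 − 0.85q. Set MR = MC: 118.6 − 0.85q = 11.6 + 0.67q → q_m = 70.3947.
Price p_m = 118.6 − 0.425·70.3947 = 88.6823; MC(q_m) = 11.6 + 0.67·70.3947 = 58.7644.
Competitive q* = 97.7169, so Δq = 27.3222; wedge = 88.6823 − 58.7644 = 29.9179.
Welfare loss = ½ × 27.3222 × 29.9179 = 408.71.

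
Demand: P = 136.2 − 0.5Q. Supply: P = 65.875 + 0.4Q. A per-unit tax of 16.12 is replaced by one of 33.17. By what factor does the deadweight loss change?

4.234

Competitive equilibrium: 136.2 − 0.5Q = 65.875 + 0.4Q → Q* = 78.1389, P* = 97.1306.
For a per-unit tax t: ΔQ = t/0.9, so DWL = ½·t·(t/0.9) = t²/1.8.
At t = 16.12: DWL = 144.364. At t = 33.17: DWL = 611.249.
Ratio = (33.17/16.12)² = 4.234.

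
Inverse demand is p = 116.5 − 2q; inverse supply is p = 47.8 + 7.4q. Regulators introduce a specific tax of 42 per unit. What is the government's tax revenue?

119.30

Competitive equilibrium: 116.5 − 2q = 47.8 + 7.4q → q* = 7.3085, p* = 101.883.
With the tax, the buyer price exceeds the seller price by 42: (116.5 − 2q) − (47.8 + 7.4q) = 42 → q' = 2.8404.
Tax revenue = 42 × 2.8404 = 119.30.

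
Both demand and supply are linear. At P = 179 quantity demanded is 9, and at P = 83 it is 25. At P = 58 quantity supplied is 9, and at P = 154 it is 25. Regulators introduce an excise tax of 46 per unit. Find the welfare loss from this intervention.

88.17

Demand slope = (83 − 179)/(25 − 9) = −6, so P = 233 − 6Q.
Supply slope = (154 − 58)/(25 − 9) = 6, so P = 4 + 6Q.
Competitive equilibrium: 233 − 6Q = 4 + 6Q → Q* = 19.0833, P* = 118.5.
With the tax, the buyer price exceeds the seller price by 46: (233 − 6Q) − (4 + 6Q) = 46 → Q' = 15.25.
ΔQ = 19.0833 − 15.25 = 3.8333; the wedge equals the tax, 46.
The triangle = ½ × 3.8333 × 46 = 88.17.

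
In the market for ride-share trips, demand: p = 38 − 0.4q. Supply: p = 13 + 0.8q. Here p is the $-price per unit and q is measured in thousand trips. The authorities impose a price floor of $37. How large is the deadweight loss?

$201.67 thousand

Competitive equilibrium: 38 − 0.4q = 13 + 0.8q → q* = 20.8333, p* = 29.6667.
At the floor p = 37, quantity demanded = (38 − 37)/0.4 = 2.5.
Sellers' marginal cost at q' = 2.5: 13 + 0.8·2.5 = 15.
Δq = 20.8333 − 2.5 = 18.3333; wedge = 37 − 15 = 22.
DWL = ½ × 18.3333 × 22 = $201.67 thousand.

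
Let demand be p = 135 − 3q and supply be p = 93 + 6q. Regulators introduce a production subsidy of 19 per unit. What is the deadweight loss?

Competitive equilibrium: 135 − 3q = 93 + 6q → q* = 4.6667, p* = 121.
The subsidy lowers effective supply by 19: p = 74 + 6q.
New quantity: 135 − 3q = 74 + 6q → q' = 6.7778.
Overproduction Δq = 6.7778 − 4.6667 = 2.1111; wedge = subsidy = 19.
Deadweight loss = ½ × 2.1111 × 19 = 20.06.

20.06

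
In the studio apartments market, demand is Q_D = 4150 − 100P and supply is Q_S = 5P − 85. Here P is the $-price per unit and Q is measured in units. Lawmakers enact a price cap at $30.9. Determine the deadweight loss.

In inverse form: demand P = 41.5 − 0.01Q, supply P = 17 + 0.2Q.
Competitive equilibrium: 41.5 − 0.01Q = 17 + 0.2Q → Q* = 116.6667, P* = 40.3333.
At the ceiling P = 30.9, quantity supplied = (30.9 − 17)/0.2 = 69.5.
Willingness to pay at Q' = 69.5: 41.5 − 0.01·69.5 = 40.805.
ΔQ = 116.6667 − 69.5 = 47.1667; wedge = 40.805 − 30.9 = 9.905.
Welfare loss = ½ × 47.1667 × 9.905 = $233.59.

$233.59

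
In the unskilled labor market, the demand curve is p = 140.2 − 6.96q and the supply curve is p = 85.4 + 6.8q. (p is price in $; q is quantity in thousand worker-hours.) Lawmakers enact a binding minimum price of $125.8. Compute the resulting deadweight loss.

Competitive equilibrium: 140.2 − 6.96q = 85.4 + 6.8q → q* = 3.9826, p* = 112.4814.
At the floor p = 125.8, quantity demanded = (140.2 − 125.8)/6.96 = 2.069.
Sellers' marginal cost at q' = 2.069: 85.4 + 6.8·2.069 = 99.4692.
Δq = 3.9826 − 2.069 = 1.9136; wedge = 125.8 − 99.4692 = 26.3308.
The triangle = ½ × 1.9136 × 26.3308 = $25.19 thousand.

$25.19 thousand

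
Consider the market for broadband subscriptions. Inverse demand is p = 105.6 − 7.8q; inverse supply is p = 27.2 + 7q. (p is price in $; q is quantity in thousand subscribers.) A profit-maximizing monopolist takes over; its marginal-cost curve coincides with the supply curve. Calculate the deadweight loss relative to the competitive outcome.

$24.74 thousand

Competitive equilibrium: 105.6 − 7.8q = 27.2 + 7q → q* = 5.2973, p* = 64.2811.
Marginal revenue: MR = 105.6 − 15.6q. Set MR = MC: 105.6 − 15.6q = 27.2 + 7q → q_m = 3.469.
Price p_m = 105.6 − 7.8·3.469 = 78.5418; MC(q_m) = 27.2 + 7·3.469 = 51.483.
Competitive q* = 5.2973, so Δq = 1.8283; wedge = 78.5418 − 51.483 = 27.0588.
DWL = ½ × 1.8283 × 27.0588 = $24.74 thousand.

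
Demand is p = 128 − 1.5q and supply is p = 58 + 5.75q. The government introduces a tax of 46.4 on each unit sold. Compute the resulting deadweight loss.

148.48

Competitive equilibrium: 128 − 1.5q = 58 + 5.75q → q* = 9.6552, p* = 113.5172.
With the tax, the buyer price exceeds the seller price by 46.4: (128 − 1.5q) − (58 + 5.75q) = 46.4 → q' = 3.2552.
Δq = 9.6552 − 3.2552 = 6.4; the wedge equals the tax, 46.4.
Welfare loss = ½ × 6.4 × 46.4 = 148.48.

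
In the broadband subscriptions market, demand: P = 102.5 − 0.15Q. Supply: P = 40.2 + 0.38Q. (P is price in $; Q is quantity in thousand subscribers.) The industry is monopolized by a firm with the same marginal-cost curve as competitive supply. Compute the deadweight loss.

Competitive equilibrium: 102.5 − 0.15Q = 40.2 + 0.38Q → Q* = 117.5472, P* = 84.8679.
Marginal revenue: MR = 102.5 − 0.3Q. Set MR = MC: 102.5 − 0.3Q = 40.2 + 0.38Q → Q_m = 91.6176.
Price P_m = 102.5 − 0.15·91.6176 = 88.7574; MC(Q_m) = 40.2 + 0.38·91.6176 = 75.0147.
Competitive Q* = 117.5472, so ΔQ = 25.9296; wedge = 88.7574 − 75.0147 = 13.7427.
The triangle = ½ × 25.9296 × 13.7427 = $178.17 thousand.

$178.17 thousand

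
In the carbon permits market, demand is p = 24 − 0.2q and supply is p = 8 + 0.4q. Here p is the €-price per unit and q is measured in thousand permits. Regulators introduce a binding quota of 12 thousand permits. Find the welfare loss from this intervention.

€64.53 thousand

Competitive equilibrium: 24 − 0.2q = 8 + 0.4q → q* = 26.6667, p* = 18.6667.
At q = 12: demand price = 24 − 0.2·12 = 21.6; supply price = 8 + 0.4·12 = 12.8.
Δq = 26.6667 − 12 = 14.6667; wedge = 21.6 − 12.8 = 8.8.
Deadweight loss = ½ × 14.6667 × 8.8 = €64.53 thousand.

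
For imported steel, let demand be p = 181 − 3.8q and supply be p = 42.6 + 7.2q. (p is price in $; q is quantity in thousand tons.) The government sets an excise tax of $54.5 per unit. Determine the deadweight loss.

$135.01 thousand

Competitive equilibrium: 181 − 3.8q = 42.6 + 7.2q → q* = 12.5818, p* = 133.1891.
With the tax, the buyer price exceeds the seller price by 54.5: (181 − 3.8q) − (42.6 + 7.2q) = 54.5 → q' = 7.6273.
Δq = 12.5818 − 7.6273 = 4.9545; the wedge equals the tax, 54.5.
The triangle = ½ × 4.9545 × 54.5 = $135.01 thousand.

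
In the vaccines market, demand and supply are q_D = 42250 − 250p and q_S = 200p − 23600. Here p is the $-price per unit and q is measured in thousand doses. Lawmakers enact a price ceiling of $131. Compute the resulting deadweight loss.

$42320 thousand

In inverse form: demand p = 169 − 0.004q, supply p = 118 + 0.005q.
Competitive equilibrium: 169 − 0.004q = 118 + 0.005q → q* = 5666.6667, p* = 146.3333.
At the ceiling p = 131, quantity supplied = (131 − 118)/0.005 = 2600.
Willingness to pay at q' = 2600: 169 − 0.004·2600 = 158.6.
Δq = 5666.6667 − 2600 = 3066.6667; wedge = 158.6 − 131 = 27.6.
Welfare loss = ½ × 3066.6667 × 27.6 = $42320 thousand.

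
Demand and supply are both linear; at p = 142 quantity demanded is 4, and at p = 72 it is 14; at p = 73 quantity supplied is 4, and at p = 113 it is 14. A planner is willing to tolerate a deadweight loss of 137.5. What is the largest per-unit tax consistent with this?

Demand slope = (72 − 142)/(14 − 4) = −7, so p = 170 − 7q.
Supply slope = (113 − 73)/(14 − 4) = 4, so p = 57 + 4q.
Competitive equilibrium: 170 − 7q = 57 + 4q → q* = 10.2727, p* = 98.0909.
A tax t gives Δq = t/11 and wedge t, so DWL = t²/22.
t²/22 = 137.5 → t² = 3025 → t = 55.

55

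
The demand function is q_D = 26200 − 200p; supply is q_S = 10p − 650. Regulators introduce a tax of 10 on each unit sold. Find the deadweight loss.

476.19

In inverse form: demand p = 131 − 0.005q, supply p = 65 + 0.1q.
Competitive equilibrium: 131 − 0.005q = 65 + 0.1q → q* = 628.5714, p* = 127.8571.
With the tax, the buyer price exceeds the seller price by 10: (131 − 0.005q) − (65 + 0.1q) = 10 → q' = 533.3333.
Δq = 628.5714 − 533.3333 = 95.2381; the wedge equals the tax, 10.
Welfare loss = ½ × 95.2381 × 10 = 476.19.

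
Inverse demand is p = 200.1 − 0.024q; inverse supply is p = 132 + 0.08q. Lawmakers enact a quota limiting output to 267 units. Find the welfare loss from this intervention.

7820.53

Competitive equilibrium: 200.1 − 0.024q = 132 + 0.08q → q* = 654.8077, p* = 184.3846.
At q = 267: demand price = 200.1 − 0.024·267 = 193.692; supply price = 132 + 0.08·267 = 153.36.
Δq = 654.8077 − 267 = 387.8077; wedge = 193.692 − 153.36 = 40.332.
Deadweight loss = ½ × 387.8077 × 40.332 = 7820.53.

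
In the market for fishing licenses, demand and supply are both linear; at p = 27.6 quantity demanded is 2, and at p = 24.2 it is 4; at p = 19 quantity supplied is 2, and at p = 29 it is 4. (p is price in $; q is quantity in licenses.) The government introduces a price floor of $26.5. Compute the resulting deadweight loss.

$1.36

Demand slope = (24.2 − 27.6)/(4 − 2) = −1.7, so p = 31 − 1.7q.
Supply slope = (29 − 19)/(4 − 2) = 5, so p = 9 + 5q.
Competitive equilibrium: 31 − 1.7q = 9 + 5q → q* = 3.2836, p* = 25.4179.
At the floor p = 26.5, quantity demanded = (31 − 26.5)/1.7 = 2.6471.
Sellers' marginal cost at q' = 2.6471: 9 + 5·2.6471 = 22.2355.
Δq = 3.2836 − 2.6471 = 0.6365; wedge = 26.5 − 22.2355 = 4.2645.
Welfare loss = ½ × 0.6365 × 4.2645 = $1.36.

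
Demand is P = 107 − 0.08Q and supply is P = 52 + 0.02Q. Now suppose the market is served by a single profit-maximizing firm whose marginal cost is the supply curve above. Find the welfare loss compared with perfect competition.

Competitive equilibrium: 107 − 0.08Q = 52 + 0.02Q → Q* = 550, P* = 63.
Marginal revenue: MR = 107 − 0.16Q. Set MR = MC: 107 − 0.16Q = 52 + 0.02Q → Q_m = 305.55556.
Price P_m = 107 − 0.08·305.55556 = 82.55556; MC(Q_m) = 52 + 0.02·305.55556 = 58.11111.
Competitive Q* = 550, so ΔQ = 244.44444; wedge = 82.55556 − 58.11111 = 24.44445.
Welfare loss = ½ × 244.44444 × 24.44445 = 2987.65.

2987.65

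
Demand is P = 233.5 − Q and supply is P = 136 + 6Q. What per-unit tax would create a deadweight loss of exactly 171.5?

Competitive equilibrium: 233.5 − Q = 136 + 6Q → Q* = 13.9286, P* = 219.5714.
A tax t gives ΔQ = t/7 and wedge t, so DWL = t²/14.
t²/14 = 171.5 → t² = 2401 → t = 49.

49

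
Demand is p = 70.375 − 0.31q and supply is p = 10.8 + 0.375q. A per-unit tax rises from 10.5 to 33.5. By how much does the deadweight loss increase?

738.69

Competitive equilibrium: 70.375 − 0.31q = 10.8 + 0.375q → q* = 86.9708, p* = 43.4141.
For a per-unit tax t: Δq = t/0.685, so DWL = ½·t·(t/0.685) = t²/1.37.
At t = 10.5: DWL = 80.474. At t = 33.5: DWL = 819.161.
Increase = 819.161 − 80.474 = 738.69.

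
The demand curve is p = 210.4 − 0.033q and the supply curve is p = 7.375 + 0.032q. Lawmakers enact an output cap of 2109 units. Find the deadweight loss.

Competitive equilibrium: 210.4 − 0.033q = 7.375 + 0.032q → q* = 3123.4615, p* = 107.3258.
At q = 2109: demand price = 210.4 − 0.033·2109 = 140.803; supply price = 7.375 + 0.032·2109 = 74.863.
Δq = 3123.4615 − 2109 = 1014.4615; wedge = 140.803 − 74.863 = 65.94.
DWL = ½ × 1014.4615 × 65.94 = 33446.80.

33446.80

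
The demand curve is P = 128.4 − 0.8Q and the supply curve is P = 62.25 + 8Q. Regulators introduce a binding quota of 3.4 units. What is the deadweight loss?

Competitive equilibrium: 128.4 − 0.8Q = 62.25 + 8Q → Q* = 7.517, P* = 122.3864.
At Q = 3.4: demand price = 128.4 − 0.8·3.4 = 125.68; supply price = 62.25 + 8·3.4 = 89.45.
ΔQ = 7.517 − 3.4 = 4.117; wedge = 125.68 − 89.45 = 36.23.
DWL = ½ × 4.117 × 36.23 = 74.58.

74.58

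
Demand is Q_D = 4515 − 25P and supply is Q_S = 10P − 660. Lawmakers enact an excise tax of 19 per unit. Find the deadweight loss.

1289.29

In inverse form: demand P = 180.6 − 0.04Q, supply P = 66 + 0.1Q.
Competitive equilibrium: 180.6 − 0.04Q = 66 + 0.1Q → Q* = 818.5714, P* = 147.8571.
With the tax, the buyer price exceeds the seller price by 19: (180.6 − 0.04Q) − (66 + 0.1Q) = 19 → Q' = 682.8571.
ΔQ = 818.5714 − 682.8571 = 135.7143; the wedge equals the tax, 19.
Deadweight loss = ½ × 135.7143 × 19 = 1289.29.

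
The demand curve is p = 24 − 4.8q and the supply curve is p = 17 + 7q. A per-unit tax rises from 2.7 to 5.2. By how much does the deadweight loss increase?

Competitive equilibrium: 24 − 4.8q = 17 + 7q → q* = 0.5932, p* = 21.1525.
For a per-unit tax t: Δq = t/11.8, so DWL = ½·t·(t/11.8) = t²/23.6.
At t = 2.7: DWL = 0.309. At t = 5.2: DWL = 1.146.
Increase = 1.146 − 0.309 = 0.84.

0.84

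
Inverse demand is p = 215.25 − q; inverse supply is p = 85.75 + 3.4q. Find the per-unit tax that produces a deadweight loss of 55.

22

Competitive equilibrium: 215.25 − q = 85.75 + 3.4q → q* = 29.4318, p* = 185.8182.
A tax t gives Δq = t/4.4 and wedge t, so DWL = t²/8.8.
t²/8.8 = 55 → t² = 484 → t = 22.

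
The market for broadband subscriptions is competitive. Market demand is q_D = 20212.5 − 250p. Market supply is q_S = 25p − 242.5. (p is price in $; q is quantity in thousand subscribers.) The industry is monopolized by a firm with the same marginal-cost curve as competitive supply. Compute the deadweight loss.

$399.49 thousand

In inverse form: demand p = 80.85 − 0.004q, supply p = 9.7 + 0.04q.
Competitive equilibrium: 80.85 − 0.004q = 9.7 + 0.04q → q* = 1617.04545, p* = 74.38182.
Marginal revenue: MR = 80.85 − 0.008q. Set MR = MC: 80.85 − 0.008q = 9.7 + 0.04q → q_m = 1482.29167.
Price p_m = 80.85 − 0.004·1482.29167 = 74.92083; MC(q_m) = 9.7 + 0.04·1482.29167 = 68.99167.
Competitive q* = 1617.04545, so Δq = 134.75378; wedge = 74.92083 − 68.99167 = 5.92916.
DWL = ½ × 134.75378 × 5.92916 = $399.49 thousand.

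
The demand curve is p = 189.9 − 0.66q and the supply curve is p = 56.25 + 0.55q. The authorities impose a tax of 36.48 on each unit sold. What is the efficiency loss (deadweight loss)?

549.91

Competitive equilibrium: 189.9 − 0.66q = 56.25 + 0.55q → q* = 110.4545, p* = 117.
With the tax, the buyer price exceeds the seller price by 36.48: (189.9 − 0.66q) − (56.25 + 0.55q) = 36.48 → q' = 80.3058.
Δq = 110.4545 − 80.3058 = 30.1487; the wedge equals the tax, 36.48.
The triangle = ½ × 30.1487 × 36.48 = 549.91.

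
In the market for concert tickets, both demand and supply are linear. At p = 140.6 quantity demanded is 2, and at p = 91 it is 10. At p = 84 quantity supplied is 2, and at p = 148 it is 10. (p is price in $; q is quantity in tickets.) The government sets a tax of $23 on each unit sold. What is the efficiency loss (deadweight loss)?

Demand slope = (91 − 140.6)/(10 − 2) = −6.2, so p = 153 − 6.2q.
Supply slope = (148 − 84)/(10 − 2) = 8, so p = 68 + 8q.
Competitive equilibrium: 153 − 6.2q = 68 + 8q → q* = 5.9859, p* = 115.8873.
With the tax, the buyer price exceeds the seller price by 23: (153 − 6.2q) − (68 + 8q) = 23 → q' = 4.3662.
Δq = 5.9859 − 4.3662 = 1.6197; the wedge equals the tax, 23.
DWL = ½ × 1.6197 × 23 = $18.63.

$18.63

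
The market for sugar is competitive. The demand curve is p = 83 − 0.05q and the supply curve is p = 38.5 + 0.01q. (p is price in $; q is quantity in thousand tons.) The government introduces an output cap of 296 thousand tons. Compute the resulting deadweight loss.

$5958.56 thousand

Competitive equilibrium: 83 − 0.05q = 38.5 + 0.01q → q* = 741.6667, p* = 45.9167.
At q = 296: demand price = 83 − 0.05·296 = 68.2; supply price = 38.5 + 0.01·296 = 41.46.
Δq = 741.6667 − 296 = 445.6667; wedge = 68.2 − 41.46 = 26.74.
DWL = ½ × 445.6667 × 26.74 = $5958.56 thousand.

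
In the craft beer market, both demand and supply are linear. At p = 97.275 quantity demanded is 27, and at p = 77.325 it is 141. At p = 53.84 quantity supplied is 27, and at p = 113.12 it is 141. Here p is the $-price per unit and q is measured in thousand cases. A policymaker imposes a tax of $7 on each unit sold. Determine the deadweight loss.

$35.25 thousand

Demand slope = (77.325 − 97.275)/(141 − 27) = −0.175, so p = 102 − 0.175q.
Supply slope = (113.12 − 53.84)/(141 − 27) = 0.52, so p = 39.8 + 0.52q.
Competitive equilibrium: 102 − 0.175q = 39.8 + 0.52q → q* = 89.4964, p* = 86.3381.
With the tax, the buyer price exceeds the seller price by 7: (102 − 0.175q) − (39.8 + 0.52q) = 7 → q' = 79.4245.
Δq = 89.4964 − 79.4245 = 10.0719; the wedge equals the tax, 7.
Deadweight loss = ½ × 10.0719 × 7 = $35.25 thousand.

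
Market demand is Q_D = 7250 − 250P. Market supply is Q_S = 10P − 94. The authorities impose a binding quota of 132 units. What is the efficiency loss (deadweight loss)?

165.77

In inverse form: demand P = 29 − 0.004Q, supply P = 9.4 + 0.1Q.
Competitive equilibrium: 29 − 0.004Q = 9.4 + 0.1Q → Q* = 188.4615, P* = 28.2462.
At Q = 132: demand price = 29 − 0.004·132 = 28.472; supply price = 9.4 + 0.1·132 = 22.6.
ΔQ = 188.4615 − 132 = 56.4615; wedge = 28.472 − 22.6 = 5.872.
Welfare loss = ½ × 56.4615 × 5.872 = 165.77.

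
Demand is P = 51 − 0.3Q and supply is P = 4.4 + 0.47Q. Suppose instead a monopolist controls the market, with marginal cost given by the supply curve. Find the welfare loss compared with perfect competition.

Competitive equilibrium: 51 − 0.3Q = 4.4 + 0.47Q → Q* = 60.5195, P* = 32.8442.
Marginal revenue: MR = 51 − 0.6Q. Set MR = MC: 51 − 0.6Q = 4.4 + 0.47Q → Q_m = 43.5514.
Price P_m = 51 − 0.3·43.5514 = 37.9346; MC(Q_m) = 4.4 + 0.47·43.5514 = 24.8692.
Competitive Q* = 60.5195, so ΔQ = 16.9681; wedge = 37.9346 − 24.8692 = 13.0654.
Welfare loss = ½ × 16.9681 × 13.0654 = 110.85.

110.85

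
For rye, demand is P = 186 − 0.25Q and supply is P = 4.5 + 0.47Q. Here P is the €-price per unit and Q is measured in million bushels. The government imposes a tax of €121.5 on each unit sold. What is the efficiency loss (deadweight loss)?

€10251.56 million

Competitive equilibrium: 186 − 0.25Q = 4.5 + 0.47Q → Q* = 252.0833, P* = 122.9792.
With the tax, the buyer price exceeds the seller price by 121.5: (186 − 0.25Q) − (4.5 + 0.47Q) = 121.5 → Q' = 83.3333.
ΔQ = 252.0833 − 83.3333 = 168.75; the wedge equals the tax, 121.5.
Welfare loss = ½ × 168.75 × 121.5 = €10251.56 million.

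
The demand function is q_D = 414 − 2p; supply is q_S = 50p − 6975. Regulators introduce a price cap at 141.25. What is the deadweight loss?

In inverse form: demand p = 207 − 0.5q, supply p = 139.5 + 0.02q.
Competitive equilibrium: 207 − 0.5q = 139.5 + 0.02q → q* = 129.8077, p* = 142.0962.
At the ceiling p = 141.25, quantity supplied = (141.25 − 139.5)/0.02 = 87.5.
Willingness to pay at q' = 87.5: 207 − 0.5·87.5 = 163.25.
Δq = 129.8077 − 87.5 = 42.3077; wedge = 163.25 − 141.25 = 22.
Deadweight loss = ½ × 42.3077 × 22 = 465.38.

465.38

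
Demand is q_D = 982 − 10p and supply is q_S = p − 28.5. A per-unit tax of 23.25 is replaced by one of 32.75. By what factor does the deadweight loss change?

In inverse form: demand p = 98.2 − 0.1q, supply p = 28.5 + q.
Competitive equilibrium: 98.2 − 0.1q = 28.5 + q → q* = 63.3636, p* = 91.8636.
For a per-unit tax t: Δq = t/1.1, so DWL = ½·t·(t/1.1) = t²/2.2.
At t = 23.25: DWL = 245.710. At t = 32.75: DWL = 487.528.
Ratio = (32.75/23.25)² = 1.984.

1.984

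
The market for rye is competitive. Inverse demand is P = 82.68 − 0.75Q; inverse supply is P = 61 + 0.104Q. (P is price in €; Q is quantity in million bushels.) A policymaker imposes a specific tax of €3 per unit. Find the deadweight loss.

Competitive equilibrium: 82.68 − 0.75Q = 61 + 0.104Q → Q* = 25.3864, P* = 63.6402.
With the tax, the buyer price exceeds the seller price by 3: (82.68 − 0.75Q) − (61 + 0.104Q) = 3 → Q' = 21.8735.
ΔQ = 25.3864 − 21.8735 = 3.5129; the wedge equals the tax, 3.
DWL = ½ × 3.5129 × 3 = €5.27 million.

€5.27 million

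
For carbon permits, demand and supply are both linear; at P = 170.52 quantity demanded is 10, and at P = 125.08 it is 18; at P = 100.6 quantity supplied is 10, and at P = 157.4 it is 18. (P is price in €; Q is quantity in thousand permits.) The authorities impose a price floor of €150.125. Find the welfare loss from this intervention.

Demand slope = (125.08 − 170.52)/(18 − 10) = −5.68, so P = 227.32 − 5.68Q.
Supply slope = (157.4 − 100.6)/(18 − 10) = 7.1, so P = 29.6 + 7.1Q.
Competitive equilibrium: 227.32 − 5.68Q = 29.6 + 7.1Q → Q* = 15.471, P* = 139.4444.
At the floor P = 150.125, quantity demanded = (227.32 − 150.125)/5.68 = 13.5907.
Sellers' marginal cost at Q' = 13.5907: 29.6 + 7.1·13.5907 = 126.094.
ΔQ = 15.471 − 13.5907 = 1.8803; wedge = 150.125 − 126.094 = 24.031.
Welfare loss = ½ × 1.8803 × 24.031 = €22.59 thousand.

€22.59 thousand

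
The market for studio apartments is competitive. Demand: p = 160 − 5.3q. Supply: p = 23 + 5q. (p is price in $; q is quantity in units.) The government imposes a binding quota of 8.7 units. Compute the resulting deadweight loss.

$109.02

Competitive equilibrium: 160 − 5.3q = 23 + 5q → q* = 13.301, p* = 89.5049.
At q = 8.7: demand price = 160 − 5.3·8.7 = 113.89; supply price = 23 + 5·8.7 = 66.5.
Δq = 13.301 − 8.7 = 4.601; wedge = 113.89 − 66.5 = 47.39.
DWL = ½ × 4.601 × 47.39 = $109.02.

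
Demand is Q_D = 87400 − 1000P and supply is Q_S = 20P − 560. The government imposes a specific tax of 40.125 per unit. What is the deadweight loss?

In inverse form: demand P = 87.4 − 0.001Q, supply P = 28 + 0.05Q.
Competitive equilibrium: 87.4 − 0.001Q = 28 + 0.05Q → Q* = 1164.7059, P* = 86.2353.
With the tax, the buyer price exceeds the seller price by 40.125: (87.4 − 0.001Q) − (28 + 0.05Q) = 40.125 → Q' = 377.9412.
ΔQ = 1164.7059 − 377.9412 = 786.7647; the wedge equals the tax, 40.125.
Welfare loss = ½ × 786.7647 × 40.125 = 15784.47.

15784.47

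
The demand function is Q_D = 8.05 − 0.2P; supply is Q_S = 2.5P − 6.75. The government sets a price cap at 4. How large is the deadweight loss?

37.04

In inverse form: demand P = 40.25 − 5Q, supply P = 2.7 + 0.4Q.
Competitive equilibrium: 40.25 − 5Q = 2.7 + 0.4Q → Q* = 6.9537, P* = 5.4815.
At the ceiling P = 4, quantity supplied = (4 − 2.7)/0.4 = 3.25.
Willingness to pay at Q' = 3.25: 40.25 − 5·3.25 = 24.
ΔQ = 6.9537 − 3.25 = 3.7037; wedge = 24 − 4 = 20.
Deadweight loss = ½ × 3.7037 × 20 = 37.04.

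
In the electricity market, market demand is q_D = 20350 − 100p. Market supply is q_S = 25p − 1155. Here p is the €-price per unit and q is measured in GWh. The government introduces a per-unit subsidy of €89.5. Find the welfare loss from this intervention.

€80102.50

In inverse form: demand p = 203.5 − 0.01q, supply p = 46.2 + 0.04q.
Competitive equilibrium: 203.5 − 0.01q = 46.2 + 0.04q → q* = 3146, p* = 172.04.
The subsidy lowers effective supply by 89.5: p = 0.04q − 43.3.
New quantity: 203.5 − 0.01q = 0.04q − 43.3 → q' = 4936.
Overproduction Δq = 4936 − 3146 = 1790; wedge = subsidy = 89.5.
Welfare loss = ½ × 1790 × 89.5 = €80102.50.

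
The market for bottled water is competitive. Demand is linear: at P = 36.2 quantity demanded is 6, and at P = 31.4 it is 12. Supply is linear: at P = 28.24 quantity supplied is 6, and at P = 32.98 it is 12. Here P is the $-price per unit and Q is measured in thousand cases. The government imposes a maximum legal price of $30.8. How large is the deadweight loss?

$2.48 thousand

Demand slope = (31.4 − 36.2)/(12 − 6) = −0.8, so P = 41 − 0.8Q.
Supply slope = (32.98 − 28.24)/(12 − 6) = 0.79, so P = 23.5 + 0.79Q.
Competitive equilibrium: 41 − 0.8Q = 23.5 + 0.79Q → Q* = 11.0063, P* = 32.195.
At the ceiling P = 30.8, quantity supplied = (30.8 − 23.5)/0.79 = 9.2405.
Willingness to pay at Q' = 9.2405: 41 − 0.8·9.2405 = 33.6076.
ΔQ = 11.0063 − 9.2405 = 1.7658; wedge = 33.6076 − 30.8 = 2.8076.
The triangle = ½ × 1.7658 × 2.8076 = $2.48 thousand.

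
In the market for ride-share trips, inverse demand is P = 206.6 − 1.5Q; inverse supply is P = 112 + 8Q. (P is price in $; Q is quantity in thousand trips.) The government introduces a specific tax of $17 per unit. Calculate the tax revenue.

Competitive equilibrium: 206.6 − 1.5Q = 112 + 8Q → Q* = 9.9579, P* = 191.6632.
With the tax, the buyer price exceeds the seller price by 17: (206.6 − 1.5Q) − (112 + 8Q) = 17 → Q' = 8.1684.
Tax revenue = 17 × 8.1684 = $138.86 thousand.

$138.86 thousand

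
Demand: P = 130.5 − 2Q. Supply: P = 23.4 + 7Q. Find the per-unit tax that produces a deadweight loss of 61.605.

Competitive equilibrium: 130.5 − 2Q = 23.4 + 7Q → Q* = 11.9, P* = 106.7.
A tax t gives ΔQ = t/9 and wedge t, so DWL = t²/18.
t²/18 = 61.605 → t² = 1108.89 → t = 33.3.

33.3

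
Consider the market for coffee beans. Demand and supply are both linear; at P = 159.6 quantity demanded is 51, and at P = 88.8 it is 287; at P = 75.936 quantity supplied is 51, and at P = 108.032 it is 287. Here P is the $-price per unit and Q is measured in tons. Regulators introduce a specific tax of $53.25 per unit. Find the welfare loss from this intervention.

Demand slope = (88.8 − 159.6)/(287 − 51) = −0.3, so P = 174.9 − 0.3Q.
Supply slope = (108.032 − 75.936)/(287 − 51) = 0.136, so P = 69 + 0.136Q.
Competitive equilibrium: 174.9 − 0.3Q = 69 + 0.136Q → Q* = 242.8899, P* = 102.033.
With the tax, the buyer price exceeds the seller price by 53.25: (174.9 − 0.3Q) − (69 + 0.136Q) = 53.25 → Q' = 120.7569.
ΔQ = 242.8899 − 120.7569 = 122.133; the wedge equals the tax, 53.25.
The triangle = ½ × 122.133 × 53.25 = $3251.79.

$3251.79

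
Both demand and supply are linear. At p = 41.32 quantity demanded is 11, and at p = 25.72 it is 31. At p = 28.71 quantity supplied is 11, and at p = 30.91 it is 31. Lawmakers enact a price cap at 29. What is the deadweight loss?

Demand slope = (25.72 − 41.32)/(31 − 11) = −0.78, so p = 49.9 − 0.78q.
Supply slope = (30.91 − 28.71)/(31 − 11) = 0.11, so p = 27.5 + 0.11q.
Competitive equilibrium: 49.9 − 0.78q = 27.5 + 0.11q → q* = 25.1685, p* = 30.2685.
At the ceiling p = 29, quantity supplied = (29 − 27.5)/0.11 = 13.6364.
Willingness to pay at q' = 13.6364: 49.9 − 0.78·13.6364 = 39.2636.
Δq = 25.1685 − 13.6364 = 11.5321; wedge = 39.2636 − 29 = 10.2636.
The triangle = ½ × 11.5321 × 10.2636 = 59.18.

59.18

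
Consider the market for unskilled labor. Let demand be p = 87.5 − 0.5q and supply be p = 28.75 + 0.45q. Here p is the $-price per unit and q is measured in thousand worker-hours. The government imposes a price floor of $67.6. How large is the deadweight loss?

Competitive equilibrium: 87.5 − 0.5q = 28.75 + 0.45q → q* = 61.8421, p* = 56.5789.
At the floor p = 67.6, quantity demanded = (87.5 − 67.6)/0.5 = 39.8.
Sellers' marginal cost at q' = 39.8: 28.75 + 0.45·39.8 = 46.66.
Δq = 61.8421 − 39.8 = 22.0421; wedge = 67.6 − 46.66 = 20.94.
DWL = ½ × 22.0421 × 20.94 = $230.78 thousand.

$230.78 thousand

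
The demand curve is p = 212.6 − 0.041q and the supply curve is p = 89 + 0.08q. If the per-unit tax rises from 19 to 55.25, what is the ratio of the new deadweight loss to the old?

Competitive equilibrium: 212.6 − 0.041q = 89 + 0.08q → q* = 1021.4876, p* = 170.719.
For a per-unit tax t: Δq = t/0.121, so DWL = ½·t·(t/0.121) = t²/0.242.
At t = 19: DWL = 1491.736. At t = 55.25: DWL = 12613.895.
Ratio = (55.25/19)² = 8.456.

8.456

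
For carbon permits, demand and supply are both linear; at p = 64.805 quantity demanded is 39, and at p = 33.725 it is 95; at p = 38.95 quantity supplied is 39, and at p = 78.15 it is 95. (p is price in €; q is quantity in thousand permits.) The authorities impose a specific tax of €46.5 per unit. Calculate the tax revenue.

€1048.57 thousand

Demand slope = (33.725 − 64.805)/(95 − 39) = −0.555, so p = 86.45 − 0.555q.
Supply slope = (78.15 − 38.95)/(95 − 39) = 0.7, so p = 11.65 + 0.7q.
Competitive equilibrium: 86.45 − 0.555q = 11.65 + 0.7q → q* = 59.6016, p* = 53.3711.
With the tax, the buyer price exceeds the seller price by 46.5: (86.45 − 0.555q) − (11.65 + 0.7q) = 46.5 → q' = 22.5498.
Tax revenue = 46.5 × 22.5498 = €1048.57 thousand.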